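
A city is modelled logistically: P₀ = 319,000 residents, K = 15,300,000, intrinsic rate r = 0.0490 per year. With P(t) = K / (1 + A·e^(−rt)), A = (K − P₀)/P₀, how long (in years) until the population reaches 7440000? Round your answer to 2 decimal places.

A = (15300000 − 319000)/319000 = 46.96238
7440000 = 15300000/(1 + 46.96238·e^(−0.049t)) → 1 + 46.96238·e^(−0.049t) = 2.05645
e^(−0.049t) = 0.022496 → t = ln(44.45294)/0.049 = 3.79443/0.049

t ≈ 77.44 years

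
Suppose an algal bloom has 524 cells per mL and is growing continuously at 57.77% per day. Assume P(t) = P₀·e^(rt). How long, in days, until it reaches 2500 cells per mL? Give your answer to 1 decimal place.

t ≈ 2.7 days

2500 = 524 · e^(0.5777·t)
t = ln(2500/524) / 0.5777 = ln(4.77099) / 0.5777 = 1.56255 / 0.5777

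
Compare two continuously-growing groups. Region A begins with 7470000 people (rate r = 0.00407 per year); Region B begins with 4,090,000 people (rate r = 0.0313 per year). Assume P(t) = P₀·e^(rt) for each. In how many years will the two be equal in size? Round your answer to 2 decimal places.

7470000·e^(0.00407t) = 4090000·e^(0.0313t)
7470000/4090000 = e^((0.0313 − 0.00407)t) → ln(1.82641) = 0.02723·t
t = 0.60235 / 0.02723

t ≈ 22.12 years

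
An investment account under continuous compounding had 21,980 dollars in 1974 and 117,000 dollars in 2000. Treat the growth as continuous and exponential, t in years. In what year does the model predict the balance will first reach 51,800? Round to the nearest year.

year 1987

r = ln(117000/21980) / 26 = 1.67204/26 ≈ 0.064309 per year
t = ln(51800/21980) / r = 0.85726/0.064309 ≈ 13.33 years after 1974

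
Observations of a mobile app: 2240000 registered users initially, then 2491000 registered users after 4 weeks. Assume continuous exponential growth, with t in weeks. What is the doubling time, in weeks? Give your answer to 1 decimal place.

r = ln(2491000/2240000) / 4 = ln(1.11205) / 4 ≈ 0.026552 per week
doubling time = ln 2 / |r| = 0.69315 / 0.026552

doubling time ≈ 26.1 weeks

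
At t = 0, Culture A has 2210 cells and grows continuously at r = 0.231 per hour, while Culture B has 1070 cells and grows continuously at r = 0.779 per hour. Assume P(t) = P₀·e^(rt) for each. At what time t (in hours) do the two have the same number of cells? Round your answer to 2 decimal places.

t ≈ 1.32 hours

2210·e^(0.231t) = 1070·e^(0.779t)
2210/1070 = e^((0.779 − 0.231)t) → ln(2.06542) = 0.548·t
t = 0.72533 / 0.548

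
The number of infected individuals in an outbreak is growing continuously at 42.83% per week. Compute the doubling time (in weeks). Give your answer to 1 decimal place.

doubling time = ln(2) / |r| = 0.69315 / 0.4283

doubling time ≈ 1.6 weeks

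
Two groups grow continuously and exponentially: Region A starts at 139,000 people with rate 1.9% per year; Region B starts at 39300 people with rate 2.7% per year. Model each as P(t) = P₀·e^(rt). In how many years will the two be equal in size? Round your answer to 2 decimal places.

t ≈ 157.91 years

139000·e^(0.019t) = 39300·e^(0.027t)
139000/39300 = e^((0.027 − 0.019)t) → ln(3.5369) = 0.008·t
t = 1.26325 / 0.008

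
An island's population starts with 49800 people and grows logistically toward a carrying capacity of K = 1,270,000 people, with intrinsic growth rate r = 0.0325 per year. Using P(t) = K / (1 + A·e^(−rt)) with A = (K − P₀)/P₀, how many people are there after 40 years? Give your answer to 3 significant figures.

≈ 165,000 people

A = (1270000 − 49800)/49800 = 24.50201
P(40) = 1270000 / (1 + 24.50201·e^(−0.0325·40)) = 1270000 / (1 + 24.50201·0.272532)
= 1270000 / 7.67758 ≈ 165416.79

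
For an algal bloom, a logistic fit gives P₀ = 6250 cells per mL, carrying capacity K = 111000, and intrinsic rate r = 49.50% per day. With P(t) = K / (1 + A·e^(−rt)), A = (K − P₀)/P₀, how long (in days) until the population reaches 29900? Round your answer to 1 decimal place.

A = (111000 − 6250)/6250 = 16.76
29900 = 111000/(1 + 16.76·e^(−0.495t)) → 1 + 16.76·e^(−0.495t) = 3.71237
e^(−0.495t) = 0.161836 → t = ln(6.17909)/0.495 = 1.82117/0.495

t ≈ 3.7 days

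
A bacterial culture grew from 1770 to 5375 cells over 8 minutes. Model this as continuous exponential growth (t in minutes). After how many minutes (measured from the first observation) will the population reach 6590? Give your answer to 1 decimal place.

r = ln(5375/1770) / 8 ≈ 0.138847 per minute
t = ln(6590/1770) / r = 1.31457 / 0.138847 ≈ 9.468

t ≈ 9.5 minutes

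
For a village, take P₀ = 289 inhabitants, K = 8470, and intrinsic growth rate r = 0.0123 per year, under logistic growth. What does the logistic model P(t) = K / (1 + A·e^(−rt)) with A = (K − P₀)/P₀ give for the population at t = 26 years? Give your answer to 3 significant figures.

≈ 393 inhabitants

A = (8470 − 289)/289 = 28.30796
P(26) = 8470 / (1 + 28.30796·e^(−0.0123·26)) = 8470 / (1 + 28.30796·0.726294)
= 8470 / 21.55991 ≈ 392.86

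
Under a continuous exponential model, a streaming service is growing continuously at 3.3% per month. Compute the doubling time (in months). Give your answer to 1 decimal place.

doubling time ≈ 21.0 months

doubling time = ln(2) / |r| = 0.69315 / 0.033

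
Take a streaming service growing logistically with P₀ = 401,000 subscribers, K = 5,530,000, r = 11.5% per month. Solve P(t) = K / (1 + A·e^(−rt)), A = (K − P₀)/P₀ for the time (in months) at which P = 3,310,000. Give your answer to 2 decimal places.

t ≈ 25.64 months

A = (5530000 − 401000)/401000 = 12.79052
3310000 = 5530000/(1 + 12.79052·e^(−0.115t)) → 1 + 12.79052·e^(−0.115t) = 1.67069
e^(−0.115t) = 0.052437 → t = ln(19.07056)/0.115 = 2.94815/0.115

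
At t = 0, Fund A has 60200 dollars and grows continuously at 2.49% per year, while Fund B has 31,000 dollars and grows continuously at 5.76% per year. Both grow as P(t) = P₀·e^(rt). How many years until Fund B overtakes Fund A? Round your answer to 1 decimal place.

t ≈ 20.3 years

60200·e^(0.0249t) = 31000·e^(0.0576t)
60200/31000 = e^((0.0576 − 0.0249)t) → ln(1.94194) = 0.0327·t
t = 0.66369 / 0.0327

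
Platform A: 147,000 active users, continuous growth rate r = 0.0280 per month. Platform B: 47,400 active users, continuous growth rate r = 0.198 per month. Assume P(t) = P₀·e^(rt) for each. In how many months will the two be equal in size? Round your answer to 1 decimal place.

t ≈ 6.7 months

147000·e^(0.028t) = 47400·e^(0.198t)
147000/47400 = e^((0.198 − 0.028)t) → ln(3.10127) = 0.17·t
t = 1.13181 / 0.17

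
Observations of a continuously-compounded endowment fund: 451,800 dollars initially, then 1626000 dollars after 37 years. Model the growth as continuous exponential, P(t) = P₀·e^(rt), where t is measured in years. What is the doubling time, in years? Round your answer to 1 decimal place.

r = ln(1626000/451800) / 37 = ln(3.59894) / 37 ≈ 0.034612 per year
doubling time = ln 2 / |r| = 0.69315 / 0.034612

doubling time ≈ 20.0 years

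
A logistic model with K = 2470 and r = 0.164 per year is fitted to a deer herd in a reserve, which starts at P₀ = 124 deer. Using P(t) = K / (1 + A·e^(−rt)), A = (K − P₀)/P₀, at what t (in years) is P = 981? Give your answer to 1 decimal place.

A = (2470 − 124)/124 = 18.91935
981 = 2470/(1 + 18.91935·e^(−0.164t)) → 1 + 18.91935·e^(−0.164t) = 2.51784
e^(−0.164t) = 0.080227 → t = ln(12.46467)/0.164 = 2.5229/0.164

t ≈ 15.4 years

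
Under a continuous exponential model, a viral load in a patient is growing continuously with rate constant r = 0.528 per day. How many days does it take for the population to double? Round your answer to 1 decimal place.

doubling time ≈ 1.3 days

doubling time = ln(2) / |r| = 0.69315 / 0.528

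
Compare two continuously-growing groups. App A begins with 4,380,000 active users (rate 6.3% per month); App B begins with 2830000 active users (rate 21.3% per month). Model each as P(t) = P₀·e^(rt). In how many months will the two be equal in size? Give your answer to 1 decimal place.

t ≈ 2.9 months

4380000·e^(0.063t) = 2830000·e^(0.213t)
4380000/2830000 = e^((0.213 − 0.063)t) → ln(1.5477) = 0.15·t
t = 0.43677 / 0.15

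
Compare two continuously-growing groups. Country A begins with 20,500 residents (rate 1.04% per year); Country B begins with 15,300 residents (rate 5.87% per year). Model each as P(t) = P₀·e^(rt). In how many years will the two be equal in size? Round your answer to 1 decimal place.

20500·e^(0.0104t) = 15300·e^(0.0587t)
20500/15300 = e^((0.0587 − 0.0104)t) → ln(1.33987) = 0.0483·t
t = 0.29257 / 0.0483

t ≈ 6.1 years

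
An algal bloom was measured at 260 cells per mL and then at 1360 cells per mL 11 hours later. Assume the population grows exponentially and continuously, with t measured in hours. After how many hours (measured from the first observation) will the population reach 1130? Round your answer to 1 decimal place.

t ≈ 9.8 hours

r = ln(1360/260) / 11 ≈ 0.150414 per hour
t = ln(1130/260) / r = 1.46929 / 0.150414 ≈ 9.768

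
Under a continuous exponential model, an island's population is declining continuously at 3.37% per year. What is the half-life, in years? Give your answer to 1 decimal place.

half-life ≈ 20.6 years

half-life = ln(2) / |r| = 0.69315 / 0.0337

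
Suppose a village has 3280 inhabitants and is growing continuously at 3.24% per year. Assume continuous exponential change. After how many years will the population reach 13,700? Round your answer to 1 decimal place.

t ≈ 44.1 years

13700 = 3280 · e^(0.0324·t)
t = ln(13700/3280) / 0.0324 = ln(4.17683) / 0.0324 = 1.42955 / 0.0324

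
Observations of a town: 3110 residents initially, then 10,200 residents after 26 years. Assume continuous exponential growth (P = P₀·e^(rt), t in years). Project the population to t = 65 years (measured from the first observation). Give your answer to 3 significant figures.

≈ 60,600 residents

r = ln(10200/3110) / 26 ≈ 0.045683 per year
P(65) = 3110 · e^(0.045683·65) = 3110 · 19.48047 ≈ 60584.27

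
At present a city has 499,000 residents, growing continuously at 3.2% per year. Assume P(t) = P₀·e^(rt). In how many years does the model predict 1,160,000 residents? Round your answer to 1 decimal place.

1160000 = 499000 · e^(0.032·t)
t = ln(1160000/499000) / 0.032 = ln(2.32465) / 0.032 = 0.84357 / 0.032

t ≈ 26.4 years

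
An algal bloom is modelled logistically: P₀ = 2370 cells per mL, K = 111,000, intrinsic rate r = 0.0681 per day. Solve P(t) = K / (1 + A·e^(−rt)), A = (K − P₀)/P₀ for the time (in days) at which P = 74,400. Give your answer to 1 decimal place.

A = (111000 − 2370)/2370 = 45.83544
74400 = 111000/(1 + 45.83544·e^(−0.0681t)) → 1 + 45.83544·e^(−0.0681t) = 1.49194
e^(−0.0681t) = 0.010733 → t = ln(93.17369)/0.0681 = 4.53447/0.0681

t ≈ 66.6 days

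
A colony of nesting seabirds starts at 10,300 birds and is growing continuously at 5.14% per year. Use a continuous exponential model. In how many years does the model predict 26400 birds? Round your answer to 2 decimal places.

26400 = 10300 · e^(0.0514·t)
t = ln(26400/10300) / 0.0514 = ln(2.56311) / 0.0514 = 0.94122 / 0.0514

t ≈ 18.31 years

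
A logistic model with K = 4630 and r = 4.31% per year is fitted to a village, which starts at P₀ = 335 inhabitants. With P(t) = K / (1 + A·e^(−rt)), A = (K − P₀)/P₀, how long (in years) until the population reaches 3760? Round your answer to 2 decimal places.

A = (4630 − 335)/335 = 12.8209
3760 = 4630/(1 + 12.8209·e^(−0.0431t)) → 1 + 12.8209·e^(−0.0431t) = 1.23138
e^(−0.0431t) = 0.018047 → t = ln(55.40985)/0.0431 = 4.01476/0.0431

t ≈ 93.15 years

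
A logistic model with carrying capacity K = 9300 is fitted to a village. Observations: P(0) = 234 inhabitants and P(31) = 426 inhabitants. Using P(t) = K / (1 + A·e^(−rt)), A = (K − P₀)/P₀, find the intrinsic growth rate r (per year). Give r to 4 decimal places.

A = (9300 − 234)/234 = 38.74359
426 = 9300/(1 + 38.74359·e^(−r·31)) → e^(−31r) = (21.83099 − 1)/38.74359 = 0.537663
r = −ln(0.537663)/31 = 0.62052/31

r ≈ 0.0200 per year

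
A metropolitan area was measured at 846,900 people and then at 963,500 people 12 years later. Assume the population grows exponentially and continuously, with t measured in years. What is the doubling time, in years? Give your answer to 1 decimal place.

doubling time ≈ 64.5 years

r = ln(963500/846900) / 12 = ln(1.13768) / 12 ≈ 0.010749 per year
doubling time = ln 2 / |r| = 0.69315 / 0.010749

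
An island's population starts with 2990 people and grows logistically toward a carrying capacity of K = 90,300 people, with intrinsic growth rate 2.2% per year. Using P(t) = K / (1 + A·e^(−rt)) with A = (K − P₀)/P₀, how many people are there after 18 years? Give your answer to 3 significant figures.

A = (90300 − 2990)/2990 = 29.20067
P(18) = 90300 / (1 + 29.20067·e^(−0.022·18)) = 90300 / (1 + 29.20067·0.673007)
= 90300 / 20.65225 ≈ 4372.41

≈ 4,370 people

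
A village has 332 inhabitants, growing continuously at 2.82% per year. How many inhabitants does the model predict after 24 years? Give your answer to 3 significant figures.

P(24) = 332 · e^(0.0282·24) = 332 · e^(0.6768)
= 332 · 1.96757 ≈ 653.23

≈ 653 inhabitants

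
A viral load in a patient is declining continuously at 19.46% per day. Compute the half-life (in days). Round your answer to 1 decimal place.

half-life ≈ 3.6 days

half-life = ln(2) / |r| = 0.69315 / 0.1946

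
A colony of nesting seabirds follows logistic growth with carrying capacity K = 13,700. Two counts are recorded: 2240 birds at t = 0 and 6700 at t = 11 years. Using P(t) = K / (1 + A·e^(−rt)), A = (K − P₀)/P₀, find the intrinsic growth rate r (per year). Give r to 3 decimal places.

r ≈ 0.144 per year

A = (13700 − 2240)/2240 = 5.11607
6700 = 13700/(1 + 5.11607·e^(−r·11)) → e^(−11r) = (2.04478 − 1)/5.11607 = 0.204215
r = −ln(0.204215)/11 = 1.58858/11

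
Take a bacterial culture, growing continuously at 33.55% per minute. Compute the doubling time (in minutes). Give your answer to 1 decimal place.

doubling time ≈ 2.1 minutes

doubling time = ln(2) / |r| = 0.69315 / 0.3355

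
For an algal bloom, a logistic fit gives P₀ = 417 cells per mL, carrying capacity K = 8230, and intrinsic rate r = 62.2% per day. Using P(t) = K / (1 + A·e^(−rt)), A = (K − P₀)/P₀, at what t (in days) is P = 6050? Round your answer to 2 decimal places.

t ≈ 6.35 days

A = (8230 − 417)/417 = 18.73621
6050 = 8230/(1 + 18.73621·e^(−0.622t)) → 1 + 18.73621·e^(−0.622t) = 1.36033
e^(−0.622t) = 0.019232 → t = ln(51.99728)/0.622 = 3.95119/0.622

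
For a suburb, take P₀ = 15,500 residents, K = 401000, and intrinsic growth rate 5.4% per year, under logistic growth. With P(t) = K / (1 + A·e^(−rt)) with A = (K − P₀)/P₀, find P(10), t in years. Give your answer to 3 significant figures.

A = (401000 − 15500)/15500 = 24.87097
P(10) = 401000 / (1 + 24.87097·e^(−0.054·10)) = 401000 / (1 + 24.87097·0.582748)
= 401000 / 15.49351 ≈ 25881.8

≈ 25,900 residents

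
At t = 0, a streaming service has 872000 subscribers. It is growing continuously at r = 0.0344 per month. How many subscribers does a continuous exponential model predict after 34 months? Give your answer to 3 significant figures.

≈ 2,810,000 subscribers

P(34) = 872000 · e^(0.0344·34) = 872000 · e^(1.1696)
= 872000 · 3.2207 ≈ 2808453.97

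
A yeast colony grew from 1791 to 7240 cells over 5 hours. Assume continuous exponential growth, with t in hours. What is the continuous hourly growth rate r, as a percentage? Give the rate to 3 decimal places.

r ≈ 27.937% per hour

7240 = 1791 · e^(r·5)
e^(5r) = 7240/1791 = 4.04243
r = ln(4.04243) / 5 = 1.39685 / 5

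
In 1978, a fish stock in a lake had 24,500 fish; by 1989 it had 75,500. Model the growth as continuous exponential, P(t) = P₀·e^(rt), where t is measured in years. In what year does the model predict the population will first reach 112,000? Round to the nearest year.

r = ln(75500/24500) / 11 = 1.12546/11 ≈ 0.102315 per year
t = ln(112000/24500) / r = 1.51983/0.102315 ≈ 14.85 years after 1978

year 1993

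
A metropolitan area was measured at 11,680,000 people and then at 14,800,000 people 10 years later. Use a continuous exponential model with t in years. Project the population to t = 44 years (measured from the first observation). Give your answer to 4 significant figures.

r = ln(14800000/11680000) / 10 ≈ 0.023675 per year
P(44) = 11680000 · e^(0.023675·44) = 11680000 · 2.83402 ≈ 33101363.41

≈ 33,100,000 people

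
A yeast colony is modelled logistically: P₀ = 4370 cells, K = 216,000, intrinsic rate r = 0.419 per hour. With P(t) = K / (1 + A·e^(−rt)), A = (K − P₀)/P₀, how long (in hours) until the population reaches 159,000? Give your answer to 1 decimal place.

A = (216000 − 4370)/4370 = 48.42792
159000 = 216000/(1 + 48.42792·e^(−0.419t)) → 1 + 48.42792·e^(−0.419t) = 1.35849
e^(−0.419t) = 0.007403 → t = ln(135.0884)/0.419 = 4.90593/0.419

t ≈ 11.7 hours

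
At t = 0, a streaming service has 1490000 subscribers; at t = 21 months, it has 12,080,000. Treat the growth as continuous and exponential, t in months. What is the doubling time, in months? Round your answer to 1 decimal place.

r = ln(12080000/1490000) / 21 = ln(8.10738) / 21 ≈ 0.099656 per month
doubling time = ln 2 / |r| = 0.69315 / 0.099656

doubling time ≈ 7.0 months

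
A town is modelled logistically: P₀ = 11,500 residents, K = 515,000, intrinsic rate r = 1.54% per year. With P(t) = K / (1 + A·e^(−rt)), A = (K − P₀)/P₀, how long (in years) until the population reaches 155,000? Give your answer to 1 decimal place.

A = (515000 − 11500)/11500 = 43.78261
155000 = 515000/(1 + 43.78261·e^(−0.0154t)) → 1 + 43.78261·e^(−0.0154t) = 3.32258
e^(−0.0154t) = 0.053048 → t = ln(18.85085)/0.0154 = 2.93656/0.0154

t ≈ 190.7 years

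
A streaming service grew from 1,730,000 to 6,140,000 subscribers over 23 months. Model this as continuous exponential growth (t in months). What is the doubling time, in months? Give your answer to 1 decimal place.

r = ln(6140000/1730000) / 23 = ln(3.54913) / 23 ≈ 0.055074 per month
doubling time = ln 2 / |r| = 0.69315 / 0.055074

doubling time ≈ 12.6 months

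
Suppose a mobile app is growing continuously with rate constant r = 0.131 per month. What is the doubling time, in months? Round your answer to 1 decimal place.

doubling time ≈ 5.3 months

doubling time = ln(2) / |r| = 0.69315 / 0.131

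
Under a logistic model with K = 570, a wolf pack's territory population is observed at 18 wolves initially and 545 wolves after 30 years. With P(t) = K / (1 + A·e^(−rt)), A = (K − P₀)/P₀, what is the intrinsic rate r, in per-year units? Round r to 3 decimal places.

A = (570 − 18)/18 = 30.66667
545 = 570/(1 + 30.66667·e^(−r·30)) → e^(−30r) = (1.04587 − 1)/30.66667 = 0.001496
r = −ln(0.001496)/30 = 6.50509/30

r ≈ 0.217 per year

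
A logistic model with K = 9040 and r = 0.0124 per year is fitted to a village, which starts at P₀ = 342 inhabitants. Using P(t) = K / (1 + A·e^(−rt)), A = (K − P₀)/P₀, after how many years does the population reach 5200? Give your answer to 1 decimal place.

A = (9040 − 342)/342 = 25.43275
5200 = 9040/(1 + 25.43275·e^(−0.0124t)) → 1 + 25.43275·e^(−0.0124t) = 1.73846
e^(−0.0124t) = 0.029036 → t = ln(34.44018)/0.0124 = 3.53922/0.0124

t ≈ 285.4 years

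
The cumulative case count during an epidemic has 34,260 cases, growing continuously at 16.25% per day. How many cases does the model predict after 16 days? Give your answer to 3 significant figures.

P(16) = 34260 · e^(0.1625·16) = 34260 · e^(2.6)
= 34260 · 13.46374 ≈ 461267.67

≈ 461,000 cases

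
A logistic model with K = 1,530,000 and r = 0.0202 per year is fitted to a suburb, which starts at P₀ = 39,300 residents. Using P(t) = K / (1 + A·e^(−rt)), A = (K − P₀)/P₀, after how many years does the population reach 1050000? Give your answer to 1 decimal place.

t ≈ 218.7 years

A = (1530000 − 39300)/39300 = 37.9313
1050000 = 1530000/(1 + 37.9313·e^(−0.0202t)) → 1 + 37.9313·e^(−0.0202t) = 1.45714
e^(−0.0202t) = 0.012052 → t = ln(82.97471)/0.0202 = 4.41854/0.0202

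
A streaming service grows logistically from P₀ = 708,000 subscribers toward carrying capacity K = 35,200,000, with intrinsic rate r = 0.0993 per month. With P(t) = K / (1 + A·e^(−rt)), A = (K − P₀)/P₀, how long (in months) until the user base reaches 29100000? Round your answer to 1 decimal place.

t ≈ 54.9 months

A = (35200000 − 708000)/708000 = 48.71751
29100000 = 35200000/(1 + 48.71751·e^(−0.0993t)) → 1 + 48.71751·e^(−0.0993t) = 1.20962
e^(−0.0993t) = 0.004303 → t = ln(232.4065)/0.0993 = 5.44849/0.0993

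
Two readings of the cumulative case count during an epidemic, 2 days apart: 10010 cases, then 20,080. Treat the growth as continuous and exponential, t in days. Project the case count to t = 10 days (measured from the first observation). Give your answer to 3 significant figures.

r = ln(20080/10010) / 2 ≈ 0.34807 per day
P(10) = 10010 · e^(0.34807·10) = 10010 · 32.4824 ≈ 325148.86

≈ 325,000 cases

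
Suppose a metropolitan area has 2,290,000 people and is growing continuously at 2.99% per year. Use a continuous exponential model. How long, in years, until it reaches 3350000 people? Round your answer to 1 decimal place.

3350000 = 2290000 · e^(0.0299·t)
t = ln(3350000/2290000) / 0.0299 = ln(1.46288) / 0.0299 = 0.38041 / 0.0299

t ≈ 12.7 years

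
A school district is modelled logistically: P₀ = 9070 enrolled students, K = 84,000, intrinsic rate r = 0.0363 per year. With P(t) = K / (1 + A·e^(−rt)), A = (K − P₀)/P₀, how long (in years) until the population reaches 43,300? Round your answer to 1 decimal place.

A = (84000 − 9070)/9070 = 8.2613
43300 = 84000/(1 + 8.2613·e^(−0.0363t)) → 1 + 8.2613·e^(−0.0363t) = 1.93995
e^(−0.0363t) = 0.113778 → t = ln(8.78905)/0.0363 = 2.17351/0.0363

t ≈ 59.9 years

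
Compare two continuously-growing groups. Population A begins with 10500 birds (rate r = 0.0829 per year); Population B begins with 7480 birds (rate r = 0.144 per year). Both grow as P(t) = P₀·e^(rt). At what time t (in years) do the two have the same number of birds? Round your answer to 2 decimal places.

10500·e^(0.0829t) = 7480·e^(0.144t)
10500/7480 = e^((0.144 − 0.0829)t) → ln(1.40374) = 0.0611·t
t = 0.33914 / 0.0611

t ≈ 5.55 years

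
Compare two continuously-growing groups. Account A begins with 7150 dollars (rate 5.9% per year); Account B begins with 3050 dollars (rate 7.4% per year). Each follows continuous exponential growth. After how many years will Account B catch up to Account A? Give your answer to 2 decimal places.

t ≈ 56.80 years

7150·e^(0.059t) = 3050·e^(0.074t)
7150/3050 = e^((0.074 − 0.059)t) → ln(2.34426) = 0.015·t
t = 0.85197 / 0.015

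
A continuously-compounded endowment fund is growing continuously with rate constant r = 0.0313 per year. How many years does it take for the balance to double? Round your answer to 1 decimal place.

doubling time ≈ 22.1 years

doubling time = ln(2) / |r| = 0.69315 / 0.0313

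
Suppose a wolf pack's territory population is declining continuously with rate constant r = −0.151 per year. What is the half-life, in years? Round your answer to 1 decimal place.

half-life ≈ 4.6 years

half-life = ln(2) / |r| = 0.69315 / 0.151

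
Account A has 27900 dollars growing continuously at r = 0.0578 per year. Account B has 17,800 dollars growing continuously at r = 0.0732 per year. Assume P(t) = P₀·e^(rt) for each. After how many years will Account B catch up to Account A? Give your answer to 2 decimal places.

t ≈ 29.18 years

27900·e^(0.0578t) = 17800·e^(0.0732t)
27900/17800 = e^((0.0732 − 0.0578)t) → ln(1.56742) = 0.0154·t
t = 0.44943 / 0.0154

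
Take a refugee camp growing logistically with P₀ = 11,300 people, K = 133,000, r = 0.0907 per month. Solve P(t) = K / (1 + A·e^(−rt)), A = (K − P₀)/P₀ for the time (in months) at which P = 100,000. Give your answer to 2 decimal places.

A = (133000 − 11300)/11300 = 10.76991
100000 = 133000/(1 + 10.76991·e^(−0.0907t)) → 1 + 10.76991·e^(−0.0907t) = 1.33
e^(−0.0907t) = 0.030641 → t = ln(32.6361)/0.0907 = 3.48542/0.0907

t ≈ 38.43 months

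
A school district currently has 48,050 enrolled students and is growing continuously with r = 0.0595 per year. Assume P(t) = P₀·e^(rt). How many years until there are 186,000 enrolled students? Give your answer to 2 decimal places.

186000 = 48050 · e^(0.0595·t)
t = ln(186000/48050) / 0.0595 = ln(3.87097) / 0.0595 = 1.3535 / 0.0595

t ≈ 22.75 years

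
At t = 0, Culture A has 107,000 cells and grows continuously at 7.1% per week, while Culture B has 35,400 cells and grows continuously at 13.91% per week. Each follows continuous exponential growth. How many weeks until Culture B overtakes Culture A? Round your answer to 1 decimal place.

107000·e^(0.071t) = 35400·e^(0.1391t)
107000/35400 = e^((0.1391 − 0.071)t) → ln(3.0226) = 0.0681·t
t = 1.10612 / 0.0681

t ≈ 16.2 weeks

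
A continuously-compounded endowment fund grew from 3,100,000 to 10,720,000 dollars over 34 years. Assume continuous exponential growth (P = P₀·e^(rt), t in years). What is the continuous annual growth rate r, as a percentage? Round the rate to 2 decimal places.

10720000 = 3100000 · e^(r·34)
e^(34r) = 10720000/3100000 = 3.45806
r = ln(3.45806) / 34 = 1.24071 / 34

r ≈ 3.65% per year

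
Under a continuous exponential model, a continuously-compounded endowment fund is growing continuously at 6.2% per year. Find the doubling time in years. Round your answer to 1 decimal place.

doubling time = ln(2) / |r| = 0.69315 / 0.062

doubling time ≈ 11.2 years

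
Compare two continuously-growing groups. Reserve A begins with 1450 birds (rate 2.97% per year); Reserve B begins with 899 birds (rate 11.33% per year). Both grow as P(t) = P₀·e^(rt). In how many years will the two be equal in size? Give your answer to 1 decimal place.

1450·e^(0.0297t) = 899·e^(0.1133t)
1450/899 = e^((0.1133 − 0.0297)t) → ln(1.6129) = 0.0836·t
t = 0.47804 / 0.0836

t ≈ 5.7 years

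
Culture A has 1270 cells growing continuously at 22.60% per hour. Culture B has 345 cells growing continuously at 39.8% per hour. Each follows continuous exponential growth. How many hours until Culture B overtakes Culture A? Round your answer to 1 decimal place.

t ≈ 7.6 hours

1270·e^(0.226t) = 345·e^(0.398t)
1270/345 = e^((0.398 − 0.226)t) → ln(3.68116) = 0.172·t
t = 1.30323 / 0.172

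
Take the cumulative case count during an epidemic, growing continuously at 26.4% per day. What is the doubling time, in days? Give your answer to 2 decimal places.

doubling time ≈ 2.63 days

doubling time = ln(2) / |r| = 0.69315 / 0.264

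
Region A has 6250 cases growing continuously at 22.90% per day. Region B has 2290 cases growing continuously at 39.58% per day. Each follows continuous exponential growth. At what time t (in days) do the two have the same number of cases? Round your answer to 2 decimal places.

t ≈ 6.02 days

6250·e^(0.229t) = 2290·e^(0.3958t)
6250/2290 = e^((0.3958 − 0.229)t) → ln(2.72926) = 0.1668·t
t = 1.00403 / 0.1668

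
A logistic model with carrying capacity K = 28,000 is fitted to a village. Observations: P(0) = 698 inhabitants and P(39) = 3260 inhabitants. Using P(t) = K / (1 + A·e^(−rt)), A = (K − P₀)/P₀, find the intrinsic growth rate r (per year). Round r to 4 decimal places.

A = (28000 − 698)/698 = 39.11461
3260 = 28000/(1 + 39.11461·e^(−r·39)) → e^(−39r) = (8.58896 − 1)/39.11461 = 0.194018
r = −ln(0.194018)/39 = 1.6398/39

r ≈ 0.0420 per year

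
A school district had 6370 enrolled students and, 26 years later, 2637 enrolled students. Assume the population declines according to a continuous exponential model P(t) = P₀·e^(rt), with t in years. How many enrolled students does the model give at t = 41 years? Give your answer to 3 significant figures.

≈ 1,590 enrolled students

r = ln(2637/6370) / 26 ≈ -0.033921 per year
P(41) = 6370 · e^(-0.033921·41) = 6370 · 0.24888 ≈ 1585.37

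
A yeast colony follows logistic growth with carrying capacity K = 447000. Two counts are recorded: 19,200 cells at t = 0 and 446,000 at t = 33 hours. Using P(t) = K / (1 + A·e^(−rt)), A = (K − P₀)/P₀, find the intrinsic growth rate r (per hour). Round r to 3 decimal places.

A = (447000 − 19200)/19200 = 22.28125
446000 = 447000/(1 + 22.28125·e^(−r·33)) → e^(−33r) = (1.00224 − 1)/22.28125 = 0.000101
r = −ln(0.000101)/33 = 9.20406/33

r ≈ 0.279 per hour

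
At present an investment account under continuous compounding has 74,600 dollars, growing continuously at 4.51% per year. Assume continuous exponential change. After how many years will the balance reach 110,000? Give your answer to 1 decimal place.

110000 = 74600 · e^(0.0451·t)
t = ln(110000/74600) / 0.0451 = ln(1.47453) / 0.0451 = 0.38834 / 0.0451

t ≈ 8.6 years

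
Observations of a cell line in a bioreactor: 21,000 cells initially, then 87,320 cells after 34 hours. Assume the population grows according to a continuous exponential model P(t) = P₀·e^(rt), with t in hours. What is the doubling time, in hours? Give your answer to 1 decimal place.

doubling time ≈ 16.5 hours

r = ln(87320/21000) / 34 = ln(4.1581) / 34 ≈ 0.041913 per hour
doubling time = ln 2 / |r| = 0.69315 / 0.041913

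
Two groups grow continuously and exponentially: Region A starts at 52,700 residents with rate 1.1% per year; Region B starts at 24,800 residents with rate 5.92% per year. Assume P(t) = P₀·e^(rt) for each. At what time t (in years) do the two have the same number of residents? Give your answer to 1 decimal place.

t ≈ 15.6 years

52700·e^(0.011t) = 24800·e^(0.0592t)
52700/24800 = e^((0.0592 − 0.011)t) → ln(2.125) = 0.0482·t
t = 0.75377 / 0.0482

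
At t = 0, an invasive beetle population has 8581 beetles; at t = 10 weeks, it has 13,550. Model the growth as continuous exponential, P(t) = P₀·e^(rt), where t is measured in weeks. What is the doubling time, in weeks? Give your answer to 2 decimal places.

doubling time ≈ 15.17 weeks

r = ln(13550/8581) / 10 = ln(1.57907) / 10 ≈ 0.045684 per week
doubling time = ln 2 / |r| = 0.69315 / 0.045684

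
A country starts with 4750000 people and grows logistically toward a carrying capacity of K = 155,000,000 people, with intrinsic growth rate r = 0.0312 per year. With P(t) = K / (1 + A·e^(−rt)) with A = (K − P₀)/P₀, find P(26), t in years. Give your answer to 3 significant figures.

A = (155000000 − 4750000)/4750000 = 31.63158
P(26) = 155000000 / (1 + 31.63158·e^(−0.0312·26)) = 155000000 / (1 + 31.63158·0.444325)
= 155000000 / 15.05469 ≈ 10295796.72

≈ 10,300,000 people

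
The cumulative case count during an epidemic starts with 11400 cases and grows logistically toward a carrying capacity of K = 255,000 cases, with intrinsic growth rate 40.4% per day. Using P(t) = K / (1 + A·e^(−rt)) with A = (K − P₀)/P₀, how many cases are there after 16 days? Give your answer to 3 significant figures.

A = (255000 − 11400)/11400 = 21.36842
P(16) = 255000 / (1 + 21.36842·e^(−0.404·16)) = 255000 / (1 + 21.36842·0.001559)
= 255000 / 1.0333 ≈ 246781.26

≈ 247,000 cases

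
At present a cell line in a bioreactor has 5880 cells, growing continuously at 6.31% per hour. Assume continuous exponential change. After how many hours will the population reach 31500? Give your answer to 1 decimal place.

t ≈ 26.6 hours

31500 = 5880 · e^(0.0631·t)
t = ln(31500/5880) / 0.0631 = ln(5.35714) / 0.0631 = 1.67843 / 0.0631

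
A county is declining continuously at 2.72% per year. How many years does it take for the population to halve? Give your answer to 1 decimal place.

half-life ≈ 25.5 years

half-life = ln(2) / |r| = 0.69315 / 0.0272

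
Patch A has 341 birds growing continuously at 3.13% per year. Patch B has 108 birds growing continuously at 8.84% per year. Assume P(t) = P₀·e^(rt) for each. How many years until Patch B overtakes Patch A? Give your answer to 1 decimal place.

341·e^(0.0313t) = 108·e^(0.0884t)
341/108 = e^((0.0884 − 0.0313)t) → ln(3.15741) = 0.0571·t
t = 1.14975 / 0.0571

t ≈ 20.1 years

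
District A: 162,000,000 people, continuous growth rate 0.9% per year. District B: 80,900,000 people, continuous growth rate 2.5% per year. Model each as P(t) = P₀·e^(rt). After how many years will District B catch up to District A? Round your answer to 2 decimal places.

162000000·e^(0.009t) = 80900000·e^(0.025t)
162000000/80900000 = e^((0.025 − 0.009)t) → ln(2.00247) = 0.016·t
t = 0.69438 / 0.016

t ≈ 43.40 years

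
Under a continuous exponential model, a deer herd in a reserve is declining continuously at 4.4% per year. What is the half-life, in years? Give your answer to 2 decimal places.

half-life = ln(2) / |r| = 0.69315 / 0.044

half-life ≈ 15.75 years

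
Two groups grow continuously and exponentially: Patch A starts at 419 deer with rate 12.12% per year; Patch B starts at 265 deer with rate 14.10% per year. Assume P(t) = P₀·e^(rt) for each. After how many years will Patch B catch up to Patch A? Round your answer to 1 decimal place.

t ≈ 23.1 years

419·e^(0.1212t) = 265·e^(0.141t)
419/265 = e^((0.141 − 0.1212)t) → ln(1.58113) = 0.0198·t
t = 0.45814 / 0.0198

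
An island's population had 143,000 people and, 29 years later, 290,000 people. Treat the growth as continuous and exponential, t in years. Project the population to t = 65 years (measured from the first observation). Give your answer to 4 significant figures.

≈ 697,600 people

r = ln(290000/143000) / 29 ≈ 0.024381 per year
P(65) = 143000 · e^(0.024381·65) = 143000 · 4.87801 ≈ 697554.85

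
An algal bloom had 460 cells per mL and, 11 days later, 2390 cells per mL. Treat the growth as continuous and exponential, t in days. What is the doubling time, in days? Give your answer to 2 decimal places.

doubling time ≈ 4.63 days

r = ln(2390/460) / 11 = ln(5.19565) / 11 ≈ 0.149802 per day
doubling time = ln 2 / |r| = 0.69315 / 0.149802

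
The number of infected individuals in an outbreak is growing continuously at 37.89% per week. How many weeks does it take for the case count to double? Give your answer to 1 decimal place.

doubling time ≈ 1.8 weeks

doubling time = ln(2) / |r| = 0.69315 / 0.3789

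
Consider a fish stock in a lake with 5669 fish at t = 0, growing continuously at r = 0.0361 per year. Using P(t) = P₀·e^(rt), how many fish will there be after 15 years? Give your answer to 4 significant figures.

P(15) = 5669 · e^(0.0361·15) = 5669 · e^(0.5415)
= 5669 · 1.71858 ≈ 9742.65

≈ 9,743 fish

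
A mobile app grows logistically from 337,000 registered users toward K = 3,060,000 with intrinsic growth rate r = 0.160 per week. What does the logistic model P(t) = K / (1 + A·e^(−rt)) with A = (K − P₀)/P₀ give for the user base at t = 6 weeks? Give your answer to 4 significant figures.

≈ 747,500 registered users

A = (3060000 − 337000)/337000 = 8.08012
P(6) = 3060000 / (1 + 8.08012·e^(−0.16·6)) = 3060000 / (1 + 8.08012·0.382893)
= 3060000 / 4.09382 ≈ 747468.14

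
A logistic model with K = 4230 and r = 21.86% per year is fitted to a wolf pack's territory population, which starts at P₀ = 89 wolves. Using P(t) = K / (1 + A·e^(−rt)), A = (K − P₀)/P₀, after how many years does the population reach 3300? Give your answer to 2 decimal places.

A = (4230 − 89)/89 = 46.52809
3300 = 4230/(1 + 46.52809·e^(−0.2186t)) → 1 + 46.52809·e^(−0.2186t) = 1.28182
e^(−0.2186t) = 0.006057 → t = ln(165.09967)/0.2186 = 5.10655/0.2186

t ≈ 23.36 years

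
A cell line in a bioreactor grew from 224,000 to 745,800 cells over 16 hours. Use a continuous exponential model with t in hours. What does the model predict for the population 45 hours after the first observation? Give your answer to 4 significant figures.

≈ 6,598,000 cells

r = ln(745800/224000) / 16 ≈ 0.075176 per hour
P(45) = 224000 · e^(0.075176·45) = 224000 · 29.45628 ≈ 6598206.57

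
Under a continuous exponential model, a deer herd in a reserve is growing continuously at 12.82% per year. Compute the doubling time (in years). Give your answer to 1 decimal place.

doubling time = ln(2) / |r| = 0.69315 / 0.1282

doubling time ≈ 5.4 years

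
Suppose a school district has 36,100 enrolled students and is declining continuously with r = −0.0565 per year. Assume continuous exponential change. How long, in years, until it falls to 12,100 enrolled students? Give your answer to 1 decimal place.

12100 = 36100 · e^(-0.0565·t)
t = ln(12100/36100) / -0.0565 = ln(0.33518) / -0.0565 = -1.09309 / -0.0565

t ≈ 19.3 years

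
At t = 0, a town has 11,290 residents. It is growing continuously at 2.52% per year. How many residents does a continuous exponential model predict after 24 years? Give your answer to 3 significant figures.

≈ 20,700 residents

P(24) = 11290 · e^(0.0252·24) = 11290 · e^(0.6048)
= 11290 · 1.83089 ≈ 20670.7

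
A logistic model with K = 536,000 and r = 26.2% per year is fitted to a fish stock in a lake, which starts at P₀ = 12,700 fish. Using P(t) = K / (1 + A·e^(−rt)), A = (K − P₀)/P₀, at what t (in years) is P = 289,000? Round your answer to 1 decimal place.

t ≈ 14.8 years

A = (536000 − 12700)/12700 = 41.20472
289000 = 536000/(1 + 41.20472·e^(−0.262t)) → 1 + 41.20472·e^(−0.262t) = 1.85467
e^(−0.262t) = 0.020742 → t = ln(48.2112)/0.262 = 3.87559/0.262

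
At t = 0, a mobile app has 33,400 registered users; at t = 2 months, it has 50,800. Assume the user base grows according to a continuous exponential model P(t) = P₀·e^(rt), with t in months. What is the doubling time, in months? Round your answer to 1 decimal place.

doubling time ≈ 3.3 months

r = ln(50800/33400) / 2 = ln(1.52096) / 2 ≈ 0.20967 per month
doubling time = ln 2 / |r| = 0.69315 / 0.20967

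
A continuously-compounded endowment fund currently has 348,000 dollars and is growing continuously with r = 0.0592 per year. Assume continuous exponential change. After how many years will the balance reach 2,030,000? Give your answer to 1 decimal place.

2030000 = 348000 · e^(0.0592·t)
t = ln(2030000/348000) / 0.0592 = ln(5.83333) / 0.0592 = 1.76359 / 0.0592

t ≈ 29.8 years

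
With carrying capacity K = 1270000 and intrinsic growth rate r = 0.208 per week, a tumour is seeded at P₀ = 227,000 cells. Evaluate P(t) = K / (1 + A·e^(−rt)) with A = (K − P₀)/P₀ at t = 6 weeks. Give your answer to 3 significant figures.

A = (1270000 − 227000)/227000 = 4.59471
P(6) = 1270000 / (1 + 4.59471·e^(−0.208·6)) = 1270000 / (1 + 4.59471·0.287078)
= 1270000 / 2.31904 ≈ 547639.71

≈ 548,000 cells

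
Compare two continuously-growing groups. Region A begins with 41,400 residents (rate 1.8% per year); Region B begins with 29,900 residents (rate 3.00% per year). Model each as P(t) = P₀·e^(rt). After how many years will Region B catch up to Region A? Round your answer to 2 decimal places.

t ≈ 27.12 years

41400·e^(0.018t) = 29900·e^(0.03t)
41400/29900 = e^((0.03 − 0.018)t) → ln(1.38462) = 0.012·t
t = 0.32542 / 0.012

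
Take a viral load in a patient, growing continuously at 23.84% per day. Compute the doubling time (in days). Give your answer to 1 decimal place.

doubling time = ln(2) / |r| = 0.69315 / 0.2384

doubling time ≈ 2.9 days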